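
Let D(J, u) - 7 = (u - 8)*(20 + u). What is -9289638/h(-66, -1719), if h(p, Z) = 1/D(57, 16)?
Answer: -2740443210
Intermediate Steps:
D(J, u) = 7 + (-8 + u)*(20 + u) (D(J, u) = 7 + (u - 8)*(20 + u) = 7 + (-8 + u)*(20 + u))
h(p, Z) = 1/295 (h(p, Z) = 1/(-153 + 16² + 12*16) = 1/(-153 + 256 + 192) = 1/295)
-9289638/h(-66, -1719) = -9289638/1/295 = -9289638*295 = -2740443210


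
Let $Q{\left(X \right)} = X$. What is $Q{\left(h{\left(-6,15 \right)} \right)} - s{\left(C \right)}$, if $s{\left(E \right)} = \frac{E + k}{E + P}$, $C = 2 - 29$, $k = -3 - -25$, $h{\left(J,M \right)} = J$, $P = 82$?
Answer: $- \frac{65}{11} \approx -5.9091$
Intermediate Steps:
$k = 22$ ($k = -3 + 25 = 22$)
$C = -27$
$s{\left(E \right)} = \frac{22 + E}{82 + E}$ ($s{\left(E \right)} = \frac{E + 22}{E + 82} = \frac{22 + E}{82 + E}$)
$Q{\left(h{\left(-6,15 \right)} \right)} - s{\left(C \right)} = -6 - \frac{22 - 27}{82 - 27} = -6 - \frac{1}{55} \left(-5\right) = -6 - - \frac{1}{11} = -6 + \frac{1}{11} = - \frac{65}{11}$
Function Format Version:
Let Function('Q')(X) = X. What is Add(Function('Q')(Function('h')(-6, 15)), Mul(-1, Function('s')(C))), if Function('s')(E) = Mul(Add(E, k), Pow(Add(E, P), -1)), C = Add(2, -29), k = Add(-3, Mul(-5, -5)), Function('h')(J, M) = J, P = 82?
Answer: Rational(-65, 11) ≈ -5.9091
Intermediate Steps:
k = 22 (k = Add(-3, 25) = 22)
C = -27
Function('s')(E) = Mul(Pow(Add(82, E), -1), Add(22, E)) (Function('s')(E) = Mul(Add(E, 22), Pow(Add(E, 82), -1)) = Mul(Add(22, E), Pow(Add(82, E), -1)) = Mul(Pow(Add(82, E), -1), Add(22, E)))
Add(Function('Q')(Function('h')(-6, 15)), Mul(-1, Function('s')(C))) = Add(-6, Mul(-1, Mul(Pow(Add(82, -27), -1), Add(22, -27)))) = Add(-6, Mul(-1, Mul(Pow(55, -1), -5))) = Add(-6, Mul(-1, Mul(Rational(1, 55), -5))) = Add(-6, Mul(-1, Rational(-1, 11))) = Add(-6, Rational(1, 11)) = Rational(-65, 11)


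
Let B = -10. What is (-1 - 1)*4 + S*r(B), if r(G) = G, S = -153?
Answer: 1522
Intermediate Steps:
(-1 - 1)*4 + S*r(B) = (-1 - 1)*4 - 153*(-10) = -2*4 + 1530 = -8 + 1530 = 1522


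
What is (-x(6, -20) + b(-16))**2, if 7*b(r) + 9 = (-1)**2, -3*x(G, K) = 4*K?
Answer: 341056/441 ≈ 773.37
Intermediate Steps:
x(G, K) = -4*K/3
b(r) = -8/7 (b(r) = -9/7 + (1/7)*(-1)**2 = -9/7 + (1/7)*1 = -9/7 + 1/7 = -8/7)
(-x(6, -20) + b(-16))**2 = (-(-4)*(-20)/3 - 8/7)**2 = (-1*80/3 - 8/7)**2 = (-80/3 - 8/7)**2 = (-584/21)**2 = 341056/441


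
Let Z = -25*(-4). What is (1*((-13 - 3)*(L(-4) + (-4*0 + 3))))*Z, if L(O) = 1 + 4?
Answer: -12800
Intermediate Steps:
L(O) = 5
Z = 100
(1*((-13 - 3)*(L(-4) + (-4*0 + 3))))*Z = (1*((-13 - 3)*(5 + (-4*0 + 3))))*100 = (1*(-16*(5 + (0 + 3))))*100 = (1*(-16*(5 + 3)))*100 = (1*(-16*8))*100 = (1*(-128))*100 = -128*100 = -12800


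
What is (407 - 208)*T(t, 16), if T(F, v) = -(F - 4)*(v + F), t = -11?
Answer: 14925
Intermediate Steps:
T(F, v) = -(-4 + F)*(F + v)
(407 - 208)*T(t, 16) = (407 - 208)*(-1*(-11)² + 4*(-11) + 4*16 - 1*(-11)*16) = 199*(-1*121 - 44 + 64 + 176) = 199*(-121 - 44 + 64 + 176) = 199*75 = 14925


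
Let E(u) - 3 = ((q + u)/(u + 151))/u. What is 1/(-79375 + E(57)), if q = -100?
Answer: -11856/941034475 ≈ -1.2599e-5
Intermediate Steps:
E(u) = 3 + (-100 + u)/(u*(151 + u)) (E(u) = 3 + ((-100 + u)/(u + 151))/u = 3 + ((-100 + u)/(151 + u))/u = 3 + (-100 + u)/(u*(151 + u)))
1/(-79375 + E(57)) = 1/(-79375 + (-100 + 3*57² + 454*57)/(57*(151 + 57))) = 1/(-79375 + (1/57)*(-100 + 3*3249 + 25878)/208) = 1/(-79375 + (1/57)*(1/208)*(-100 + 9747 + 25878)) = 1/(-79375 + (1/57)*(1/208)*35525) = 1/(-79375 + 35525/11856) = 1/(-941034475/11856) = -11856/941034475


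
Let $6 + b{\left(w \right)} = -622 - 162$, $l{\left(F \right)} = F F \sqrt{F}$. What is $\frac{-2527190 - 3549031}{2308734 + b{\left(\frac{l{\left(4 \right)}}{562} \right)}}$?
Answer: $- \frac{6076221}{2307944} \approx -2.6327$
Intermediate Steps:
$l{\left(F \right)} = F^{\frac{5}{2}}$ ($l{\left(F \right)} = F^{2} \sqrt{F} = F^{\frac{5}{2}}$)
$b{\left(w \right)} = -790$ ($b{\left(w \right)} = -6 - 784 = -790$)
$\frac{-2527190 - 3549031}{2308734 + b{\left(\frac{l{\left(4 \right)}}{562} \right)}} = \frac{-2527190 - 3549031}{2308734 - 790} = - \frac{6076221}{2307944}$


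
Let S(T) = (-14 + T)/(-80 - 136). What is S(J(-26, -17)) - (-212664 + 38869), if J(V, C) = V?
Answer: 4692470/27 ≈ 1.7380e+5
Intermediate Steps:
S(T) = 7/108 - T/216 (S(T) = (-14 + T)/(-216) = (-14 + T)*(-1/216) = 7/108 - T/216)
S(J(-26, -17)) - (-212664 + 38869) = (7/108 - 1/216*(-26)) - (-212664 + 38869) = (7/108 + 13/108) - 1*(-173795) = 5/27 + 173795 = 4692470/27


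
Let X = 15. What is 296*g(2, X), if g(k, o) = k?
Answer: 592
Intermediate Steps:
296*g(2, X) = 296*2 = 592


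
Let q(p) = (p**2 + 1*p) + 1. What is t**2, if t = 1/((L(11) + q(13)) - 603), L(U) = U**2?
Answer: 1/89401 ≈ 1.1186e-5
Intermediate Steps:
q(p) = 1 + p + p**2 (q(p) = (p**2 + p) + 1 = (p + p**2) + 1 = 1 + p + p**2)
t = -1/299 (t = 1/((11**2 + (1 + 13 + 13**2)) - 603) = 1/((121 + (1 + 13 + 169)) - 603) = 1/((121 + 183) - 603) = 1/(304 - 603) = 1/(-299) = -1/299 ≈ -0.0033445)
t**2 = (-1/299)**2 = 1/89401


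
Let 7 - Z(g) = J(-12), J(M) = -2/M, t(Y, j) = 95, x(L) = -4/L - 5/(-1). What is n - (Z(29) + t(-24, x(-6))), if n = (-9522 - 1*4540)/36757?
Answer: -253291/2478 ≈ -102.22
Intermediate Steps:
n = -158/413 (n = (-9522 - 4540)*(1/36757) = -14062*1/36757 = -158/413 ≈ -0.38257)
x(L) = 5 - 4/L (x(L) = -4/L - 5*(-1) = -4/L + 5 = 5 - 4/L)
Z(g) = 41/6 (Z(g) = 7 - (-2)/(-12) = 7 - (-2)*(-1)/12 = 7 - 1*⅙ = 7 - ⅙ = 41/6)
n - (Z(29) + t(-24, x(-6))) = -158/413 - (41/6 + 95) = -158/413 - 1*611/6 = -158/413 - 611/6 = -253291/2478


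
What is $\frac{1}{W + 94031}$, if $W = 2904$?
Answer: $\frac{1}{96935} \approx 1.0316 \cdot 10^{-5}$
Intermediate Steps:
$\frac{1}{W + 94031} = \frac{1}{2904 + 94031} = \frac{1}{96935}$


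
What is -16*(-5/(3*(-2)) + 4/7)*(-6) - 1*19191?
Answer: -133393/7 ≈ -19056.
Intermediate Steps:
-16*(-5/(3*(-2)) + 4/7)*(-6) - 1*19191 = -16*(-5/(-6) + 4*(⅐))*(-6) - 19191 = -16*(-5*(-⅙) + 4/7)*(-6) - 19191 = -16*(⅚ + 4/7)*(-6) - 19191 = -16*59/42*(-6) - 19191 = -472/21*(-6) - 19191 = 944/7 - 19191 = -133393/7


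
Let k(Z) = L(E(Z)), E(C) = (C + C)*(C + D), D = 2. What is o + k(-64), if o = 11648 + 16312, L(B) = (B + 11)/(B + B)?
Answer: 443789067/15872 ≈ 27961.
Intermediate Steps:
E(C) = 2*C*(2 + C) (E(C) = (C + C)*(C + 2) = (2*C)*(2 + C) = 2*C*(2 + C))
L(B) = (11 + B)/(2*B) (L(B) = (11 + B)/((2*B)) = (11 + B)*(1/(2*B)) = (11 + B)/(2*B))
k(Z) = (11 + 2*Z*(2 + Z))/(4*Z*(2 + Z)) (k(Z) = (11 + 2*Z*(2 + Z))/(2*((2*Z*(2 + Z)))) = (1/(2*Z*(2 + Z)))*(11 + 2*Z*(2 + Z))/2 = (11 + 2*Z*(2 + Z))/(4*Z*(2 + Z)))
o = 27960
o + k(-64) = 27960 + (¼)*(11 + 2*(-64)*(2 - 64))/(-64*(2 - 64)) = 27960 + (¼)*(-1/64)*(11 + 2*(-64)*(-62))/(-62) = 27960 + (¼)*(-1/64)*(-1/62)*(11 + 7936) = 27960 + (¼)*(-1/64)*(-1/62)*7947 = 27960 + 7947/15872 = 443789067/15872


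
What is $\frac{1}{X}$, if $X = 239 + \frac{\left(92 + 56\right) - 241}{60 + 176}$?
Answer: $\frac{236}{56311} \approx 0.004191$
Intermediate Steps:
$X = \frac{56311}{236}$ ($X = 239 + \frac{148 - 241}{236} = 239 - \frac{93}{236} = \frac{56311}{236} \approx 238.61$)
$\frac{1}{X} = \frac{1}{\frac{56311}{236}} = \frac{236}{56311}$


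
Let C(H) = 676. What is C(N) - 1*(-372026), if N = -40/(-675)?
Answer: 372702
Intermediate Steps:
N = 8/135 (N = -40*(-1/675) = 8/135 ≈ 0.059259)
C(N) - 1*(-372026) = 676 - 1*(-372026) = 676 + 372026 = 372702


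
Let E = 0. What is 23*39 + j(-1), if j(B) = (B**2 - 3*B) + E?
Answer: 901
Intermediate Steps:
j(B) = B**2 - 3*B (j(B) = (B**2 - 3*B) + 0 = B**2 - 3*B)
23*39 + j(-1) = 23*39 - (-3 - 1) = 897 - 1*(-4) = 897 + 4 = 901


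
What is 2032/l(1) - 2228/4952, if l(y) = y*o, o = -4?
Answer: -629461/1238 ≈ -508.45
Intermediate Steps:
l(y) = -4*y (l(y) = y*(-4) = -4*y)
2032/l(1) - 2228/4952 = 2032/((-4*1)) - 2228/4952 = 2032/(-4) - 2228*1/4952 = 2032*(-¼) - 557/1238 = -508 - 557/1238 = -629461/1238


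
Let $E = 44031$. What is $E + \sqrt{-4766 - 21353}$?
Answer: $44031 + i \sqrt{26119} \approx 44031.0 + 161.61 i$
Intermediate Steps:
$E + \sqrt{-4766 - 21353} = 44031 + \sqrt{-4766 - 21353} = 44031 + \sqrt{-26119} = 44031 + i \sqrt{26119}$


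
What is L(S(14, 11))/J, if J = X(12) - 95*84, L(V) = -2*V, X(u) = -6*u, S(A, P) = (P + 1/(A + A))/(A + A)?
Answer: 103/1052128 ≈ 9.7897e-5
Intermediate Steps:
S(A, P) = (P + 1/(2*A))/(2*A) (S(A, P) = (P + 1/(2*A))/((2*A)) = (P + 1/(2*A))*(1/(2*A)) = (P + 1/(2*A))/(2*A))
J = -8052 (J = -6*12 - 95*84 = -72 - 7980 = -8052)
L(S(14, 11))/J = -(1 + 2*14*11)/(2*14²)/(-8052) = -(1 + 308)/(2*196)*(-1/8052) = -309/(2*196)*(-1/8052) = -2*309/784*(-1/8052) = -309/392*(-1/8052) = 103/1052128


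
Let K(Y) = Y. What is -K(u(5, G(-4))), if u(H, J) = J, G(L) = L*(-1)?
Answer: -4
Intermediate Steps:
G(L) = -L
-K(u(5, G(-4))) = -(-1)*(-4) = -1*4 = -4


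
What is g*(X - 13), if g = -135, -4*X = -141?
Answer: -12015/4 ≈ -3003.8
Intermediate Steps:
X = 141/4 (X = -¼*(-141) = 141/4 ≈ 35.250)
g*(X - 13) = -135*(141/4 - 13) = -135*89/4 = -12015/4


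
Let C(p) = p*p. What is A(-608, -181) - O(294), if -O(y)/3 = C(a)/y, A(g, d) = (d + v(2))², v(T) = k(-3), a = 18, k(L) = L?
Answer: 1659106/49 ≈ 33859.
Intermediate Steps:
v(T) = -3
A(g, d) = (-3 + d)² (A(g, d) = (d - 3)² = (-3 + d)²)
C(p) = p²
O(y) = -972/y (O(y) = -3*18²/y = -972/y)
A(-608, -181) - O(294) = (-3 - 181)² - (-972)/294 = (-184)² - (-972)/294 = 33856 - 1*(-162/49) = 33856 + 162/49 = 1659106/49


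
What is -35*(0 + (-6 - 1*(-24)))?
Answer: -630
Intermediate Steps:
-35*(0 + (-6 - 1*(-24))) = -35*(0 + (-6 + 24)) = -35*(0 + 18) = -35*18 = -630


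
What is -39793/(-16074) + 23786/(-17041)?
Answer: 295776349/273917034 ≈ 1.0798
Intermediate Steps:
-39793/(-16074) + 23786/(-17041) = -39793*(-1/16074) + 23786*(-1/17041) = 39793/16074 - 23786/17041 = 295776349/273917034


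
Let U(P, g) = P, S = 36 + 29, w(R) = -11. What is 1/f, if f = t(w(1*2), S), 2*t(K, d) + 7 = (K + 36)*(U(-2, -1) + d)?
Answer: 1/784 ≈ 0.0012755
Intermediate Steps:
S = 65
t(K, d) = -7/2 + (-2 + d)*(36 + K)/2 (t(K, d) = -7/2 + ((K + 36)*(-2 + d))/2 = -7/2 + ((36 + K)*(-2 + d))/2 = -7/2 + ((-2 + d)*(36 + K))/2 = -7/2 + (-2 + d)*(36 + K)/2)
f = 784 (f = -79/2 - 1*(-11) + 18*65 + (½)*(-11)*65 = -79/2 + 11 + 1170 - 715/2 = 784)
1/f = 1/784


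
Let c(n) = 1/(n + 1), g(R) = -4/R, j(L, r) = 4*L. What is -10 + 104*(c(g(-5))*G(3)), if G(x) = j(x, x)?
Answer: 2050/3 ≈ 683.33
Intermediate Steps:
c(n) = 1/(1 + n)
G(x) = 4*x
-10 + 104*(c(g(-5))*G(3)) = -10 + 104*((4*3)/(1 - 4/(-5))) = -10 + 104*(12/(1 - 4*(-1/5))) = -10 + 104*(12/(1 + 4/5)) = -10 + 104*(12/(9/5)) = -10 + 104*((5/9)*12) = -10 + 104*(20/3) = -10 + 2080/3 = 2050/3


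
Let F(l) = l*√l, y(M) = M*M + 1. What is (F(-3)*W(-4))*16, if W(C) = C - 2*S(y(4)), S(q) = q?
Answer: 1824*I*√3 ≈ 3159.3*I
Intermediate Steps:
y(M) = 1 + M² (y(M) = M² + 1 = 1 + M²)
F(l) = l^(3/2)
W(C) = -34 + C (W(C) = C - 2*(1 + 4²) = C - 2*(1 + 16) = C - 2*17 = C - 34 = -34 + C)
(F(-3)*W(-4))*16 = ((-3)^(3/2)*(-34 - 4))*16 = (-3*I*√3*(-38))*16 = (114*I*√3)*16 = 1824*I*√3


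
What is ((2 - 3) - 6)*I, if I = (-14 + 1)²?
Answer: -1183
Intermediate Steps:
I = 169 (I = (-13)² = 169)
((2 - 3) - 6)*I = ((2 - 3) - 6)*169 = (-1 - 6)*169 = -7*169 = -1183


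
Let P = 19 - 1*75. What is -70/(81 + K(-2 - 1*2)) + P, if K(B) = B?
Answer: -626/11 ≈ -56.909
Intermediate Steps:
P = -56 (P = 19 - 75 = -56)
-70/(81 + K(-2 - 1*2)) + P = -70/(81 + (-2 - 1*2)) - 56 = -70/(81 + (-2 - 2)) - 56 = -70/(81 - 4) - 56 = -70/77 - 56 = (1/77)*(-70) - 56 = -10/11 - 56 = -626/11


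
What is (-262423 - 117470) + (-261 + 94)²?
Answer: -352004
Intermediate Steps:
(-262423 - 117470) + (-261 + 94)² = -379893 + (-167)² = -379893 + 27889 = -352004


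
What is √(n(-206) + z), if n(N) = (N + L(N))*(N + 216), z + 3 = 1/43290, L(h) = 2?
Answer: I*√425403465890/14430 ≈ 45.2*I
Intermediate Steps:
z = -129869/43290 (z = -3 + 1/43290 = -129869/43290 ≈ -3.0000)
n(N) = (2 + N)*(216 + N) (n(N) = (N + 2)*(N + 216) = (2 + N)*(216 + N))
√(n(-206) + z) = √((432 + (-206)² + 218*(-206)) - 129869/43290) = √((432 + 42436 - 44908) - 129869/43290) = √(-2040 - 129869/43290) = √(-88441469/43290) = I*√425403465890/14430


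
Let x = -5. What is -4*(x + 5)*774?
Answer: 0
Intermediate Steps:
-4*(x + 5)*774 = -4*(-5 + 5)*774 = -4*0*774 = 0*774 = 0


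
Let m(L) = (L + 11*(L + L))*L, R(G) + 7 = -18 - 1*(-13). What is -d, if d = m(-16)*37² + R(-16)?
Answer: -8060660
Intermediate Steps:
R(G) = -12 (R(G) = -7 + (-18 - 1*(-13)) = -7 + (-18 + 13) = -7 - 5 = -12)
m(L) = 23*L² (m(L) = (L + 11*(2*L))*L = (L + 22*L)*L = (23*L)*L = 23*L²)
d = 8060660 (d = (23*(-16)²)*37² - 12 = (23*256)*1369 - 12 = 5888*1369 - 12 = 8060672 - 12 = 8060660)
-d = -1*8060660 = -8060660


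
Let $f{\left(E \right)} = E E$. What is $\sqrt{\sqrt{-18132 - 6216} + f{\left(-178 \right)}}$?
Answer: $\sqrt{31684 + 2 i \sqrt{6087}} \approx 178.0 + 0.4383 i$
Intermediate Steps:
$f{\left(E \right)} = E^{2}$
$\sqrt{\sqrt{-18132 - 6216} + f{\left(-178 \right)}} = \sqrt{\sqrt{-18132 - 6216} + \left(-178\right)^{2}} = \sqrt{\sqrt{-24348} + 31684} = \sqrt{2 i \sqrt{6087} + 31684} = \sqrt{31684 + 2 i \sqrt{6087}}$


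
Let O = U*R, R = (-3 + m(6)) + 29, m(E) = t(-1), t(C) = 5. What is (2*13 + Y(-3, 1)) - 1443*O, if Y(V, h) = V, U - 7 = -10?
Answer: 134222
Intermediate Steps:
U = -3 (U = 7 - 10 = -3)
m(E) = 5
R = 31 (R = (-3 + 5) + 29 = 2 + 29 = 31)
O = -93 (O = -3*31 = -93)
(2*13 + Y(-3, 1)) - 1443*O = (2*13 - 3) - 1443*(-93) = (26 - 3) + 134199 = 23 + 134199 = 134222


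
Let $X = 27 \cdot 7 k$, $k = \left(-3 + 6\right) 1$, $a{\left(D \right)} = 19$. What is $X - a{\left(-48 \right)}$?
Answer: $548$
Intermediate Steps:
$k = 3$ ($k = 3 \cdot 1 = 3$)
$X = 567$ ($X = 27 \cdot 7 \cdot 3 = 189 \cdot 3 = 567$)
$X - a{\left(-48 \right)} = 567 - 19 = 548$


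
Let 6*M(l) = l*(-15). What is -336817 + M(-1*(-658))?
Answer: -338462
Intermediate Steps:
M(l) = -5*l/2 (M(l) = (l*(-15))/6 = (-15*l)/6 = -5*l/2)
-336817 + M(-1*(-658)) = -336817 - (-5)*(-658)/2 = -336817 - 5/2*658 = -336817 - 1645 = -338462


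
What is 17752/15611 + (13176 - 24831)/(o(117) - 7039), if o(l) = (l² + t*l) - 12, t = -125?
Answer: 46247347/17812151 ≈ 2.5964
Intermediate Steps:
o(l) = -12 + l² - 125*l (o(l) = (l² - 125*l) - 12 = -12 + l² - 125*l)
17752/15611 + (13176 - 24831)/(o(117) - 7039) = 17752/15611 + (13176 - 24831)/((-12 + 117² - 125*117) - 7039) = 17752*(1/15611) - 11655/((-12 + 13689 - 14625) - 7039) = 17752/15611 - 11655/(-948 - 7039) = 17752/15611 - 11655/(-7987) = 17752/15611 - 11655*(-1/7987) = 17752/15611 + 1665/1141 = 46247347/17812151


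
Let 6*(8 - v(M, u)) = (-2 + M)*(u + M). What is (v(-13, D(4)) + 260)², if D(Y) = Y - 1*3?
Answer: 56644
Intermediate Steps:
D(Y) = -3 + Y (D(Y) = Y - 3 = -3 + Y)
v(M, u) = 8 - (-2 + M)*(M + u)/6 (v(M, u) = 8 - (-2 + M)*(u + M)/6 = 8 - (-2 + M)*(M + u)/6)
(v(-13, D(4)) + 260)² = ((8 - ⅙*(-13)² + (⅓)*(-13) + (-3 + 4)/3 - ⅙*(-13)*(-3 + 4)) + 260)² = ((8 - ⅙*169 - 13/3 + (⅓)*1 - ⅙*(-13)*1) + 260)² = ((8 - 169/6 - 13/3 + ⅓ + 13/6) + 260)² = (-22 + 260)² = 238² = 56644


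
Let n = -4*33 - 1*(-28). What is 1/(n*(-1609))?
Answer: 1/167336 ≈ 5.9760e-6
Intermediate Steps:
n = -104 (n = -132 + 28 = -104)
1/(n*(-1609)) = 1/(-104*(-1609)) = 1/167336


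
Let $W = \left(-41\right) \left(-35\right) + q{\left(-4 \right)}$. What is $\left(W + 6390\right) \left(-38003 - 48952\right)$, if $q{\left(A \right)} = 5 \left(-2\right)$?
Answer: $-679553325$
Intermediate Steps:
$q{\left(A \right)} = -10$
$W = 1425$ ($W = \left(-41\right) \left(-35\right) - 10 = 1435 - 10 = 1425$)
$\left(W + 6390\right) \left(-38003 - 48952\right) = \left(1425 + 6390\right) \left(-38003 - 48952\right) = 7815 \left(-86955\right) = -679553325$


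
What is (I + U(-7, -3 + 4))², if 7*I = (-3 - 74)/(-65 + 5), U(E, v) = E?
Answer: 167281/3600 ≈ 46.467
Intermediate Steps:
I = 11/60 (I = ((-3 - 74)/(-65 + 5))/7 = (-77/(-60))/7 = (-77*(-1/60))/7 = (⅐)*(77/60) = 11/60 ≈ 0.18333)
(I + U(-7, -3 + 4))² = (11/60 - 7)² = (-409/60)² = 167281/3600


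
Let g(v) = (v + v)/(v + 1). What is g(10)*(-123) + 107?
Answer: -1283/11 ≈ -116.64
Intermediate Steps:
g(v) = 2*v/(1 + v) (g(v) = (2*v)/(1 + v) = 2*v/(1 + v))
g(10)*(-123) + 107 = (2*10/(1 + 10))*(-123) + 107 = (2*10/11)*(-123) + 107 = (2*10*(1/11))*(-123) + 107 = (20/11)*(-123) + 107 = -2460/11 + 107 = -1283/11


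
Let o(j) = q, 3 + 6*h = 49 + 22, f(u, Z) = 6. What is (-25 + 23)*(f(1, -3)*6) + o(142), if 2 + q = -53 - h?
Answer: -415/3 ≈ -138.33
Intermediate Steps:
h = 34/3 (h = -½ + (49 + 22)/6 = -½ + (⅙)*71 = -½ + 71/6 = 34/3 ≈ 11.333)
q = -199/3 (q = -2 + (-53 - 1*34/3) = -2 + (-53 - 34/3) = -2 - 193/3 = -199/3 ≈ -66.333)
o(j) = -199/3
(-25 + 23)*(f(1, -3)*6) + o(142) = (-25 + 23)*(6*6) - 199/3 = -2*36 - 199/3 = -72 - 199/3 = -415/3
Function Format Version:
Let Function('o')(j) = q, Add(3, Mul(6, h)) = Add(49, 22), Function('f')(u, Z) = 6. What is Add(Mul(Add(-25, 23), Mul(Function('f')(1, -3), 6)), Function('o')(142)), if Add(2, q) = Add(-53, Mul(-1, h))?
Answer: Rational(-415, 3) ≈ -138.33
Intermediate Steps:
h = Rational(34, 3) (h = Add(Rational(-1, 2), Mul(Rational(1, 6), Add(49, 22))) = Add(Rational(-1, 2), Mul(Rational(1, 6), 71)) = Add(Rational(-1, 2), Rational(71, 6)) = Rational(34, 3) ≈ 11.333)
q = Rational(-199, 3) (q = Add(-2, Add(-53, Mul(-1, Rational(34, 3)))) = Add(-2, Add(-53, Rational(-34, 3))) = Add(-2, Rational(-193, 3)) = Rational(-199, 3) ≈ -66.333)
Function('o')(j) = Rational(-199, 3)
Add(Mul(Add(-25, 23), Mul(Function('f')(1, -3), 6)), Function('o')(142)) = Add(Mul(Add(-25, 23), Mul(6, 6)), Rational(-199, 3)) = Add(Mul(-2, 36), Rational(-199, 3)) = Add(-72, Rational(-199, 3)) = Rational(-415, 3)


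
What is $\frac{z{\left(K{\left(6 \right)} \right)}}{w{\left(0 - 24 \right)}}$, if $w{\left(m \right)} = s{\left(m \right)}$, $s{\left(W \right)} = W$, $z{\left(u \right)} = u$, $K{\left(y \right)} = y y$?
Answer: $- \frac{3}{2} \approx -1.5$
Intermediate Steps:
$K{\left(y \right)} = y^{2}$
$w{\left(m \right)} = m$
$\frac{z{\left(K{\left(6 \right)} \right)}}{w{\left(0 - 24 \right)}} = \frac{6^{2}}{0 - 24} = \frac{36}{0 - 24} = \frac{36}{-24} = 36 \left(- \frac{1}{24}\right) = - \frac{3}{2}$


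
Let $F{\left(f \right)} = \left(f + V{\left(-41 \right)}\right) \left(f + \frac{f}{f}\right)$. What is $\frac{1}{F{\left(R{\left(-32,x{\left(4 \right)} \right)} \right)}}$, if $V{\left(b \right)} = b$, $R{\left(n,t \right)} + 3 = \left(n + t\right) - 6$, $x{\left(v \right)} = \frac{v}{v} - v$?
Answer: $\frac{1}{3655} \approx 0.0002736$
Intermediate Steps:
$x{\left(v \right)} = 1 - v$
$R{\left(n,t \right)} = -9 + n + t$ ($R{\left(n,t \right)} = -3 - \left(6 - n - t\right) = -3 + \left(-6 + n + t\right) = -9 + n + t$)
$F{\left(f \right)} = \left(1 + f\right) \left(-41 + f\right)$ ($F{\left(f \right)} = \left(f - 41\right) \left(f + \frac{f}{f}\right) = \left(-41 + f\right) \left(f + 1\right) = \left(-41 + f\right) \left(1 + f\right) = \left(1 + f\right) \left(-41 + f\right)$)
$\frac{1}{F{\left(R{\left(-32,x{\left(4 \right)} \right)} \right)}} = \frac{1}{-41 + \left(-9 - 32 + \left(1 - 4\right)\right)^{2} - 40 \left(-9 - 32 + \left(1 - 4\right)\right)} = \frac{1}{-41 + \left(-9 - 32 - 3\right)^{2} - 40 \left(-9 - 32 - 3\right)} = \frac{1}{-41 + \left(-44\right)^{2} - -1760} = \frac{1}{-41 + 1936 + 1760} = \frac{1}{3655}$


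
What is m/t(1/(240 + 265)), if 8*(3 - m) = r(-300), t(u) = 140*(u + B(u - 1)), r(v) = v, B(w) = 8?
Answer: 909/25144 ≈ 0.036152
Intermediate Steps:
t(u) = 1120 + 140*u (t(u) = 140*(u + 8) = 140*(8 + u) = 1120 + 140*u)
m = 81/2 (m = 3 - ⅛*(-300) = 3 + 75/2 = 81/2 ≈ 40.500)
m/t(1/(240 + 265)) = 81/(2*(1120 + 140/(240 + 265))) = 81/(2*(1120 + 140/505)) = 81/(2*(1120 + 140*(1/505))) = 81/(2*(1120 + 28/101)) = 81/(2*(113148/101)) = (81/2)*(101/113148) = 909/25144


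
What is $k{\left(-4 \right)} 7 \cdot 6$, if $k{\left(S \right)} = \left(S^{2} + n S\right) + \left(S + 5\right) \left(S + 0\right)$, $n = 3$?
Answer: $0$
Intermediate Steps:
$k{\left(S \right)} = S^{2} + 3 S + S \left(5 + S\right)$ ($k{\left(S \right)} = \left(S^{2} + 3 S\right) + \left(S + 5\right) \left(S + 0\right) = \left(S^{2} + 3 S\right) + \left(5 + S\right) S = \left(S^{2} + 3 S\right) + S \left(5 + S\right) = S^{2} + 3 S + S \left(5 + S\right)$)
$k{\left(-4 \right)} 7 \cdot 6 = 2 \left(-4\right) \left(4 - 4\right) 7 \cdot 6 = 2 \left(-4\right) 0 \cdot 7 \cdot 6 = 0 \cdot 7 \cdot 6 = 0 \cdot 6 = 0$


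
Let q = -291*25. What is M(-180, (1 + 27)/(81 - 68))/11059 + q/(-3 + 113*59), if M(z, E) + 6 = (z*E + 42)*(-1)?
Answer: -1016476701/958063288 ≈ -1.0610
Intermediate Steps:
q = -7275
M(z, E) = -48 - E*z (M(z, E) = -6 + (z*E + 42)*(-1) = -6 + (E*z + 42)*(-1) = -6 + (42 + E*z)*(-1) = -6 + (-42 - E*z) = -48 - E*z)
M(-180, (1 + 27)/(81 - 68))/11059 + q/(-3 + 113*59) = (-48 - 1*(1 + 27)/(81 - 68)*(-180))/11059 - 7275/(-3 + 113*59) = (-48 - 1*28/13*(-180))*(1/11059) - 7275/(-3 + 6667) = (-48 - 1*28*(1/13)*(-180))*(1/11059) - 7275/6664 = (-48 - 1*28/13*(-180))*(1/11059) - 7275*1/6664 = (-48 + 5040/13)*(1/11059) - 7275/6664 = (4416/13)*(1/11059) - 7275/6664 = 4416/143767 - 7275/6664 = -1016476701/958063288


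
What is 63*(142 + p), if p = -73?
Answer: 4347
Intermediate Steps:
63*(142 + p) = 63*(142 - 73) = 63*69 = 4347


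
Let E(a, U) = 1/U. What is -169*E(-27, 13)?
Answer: -13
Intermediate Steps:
-169*E(-27, 13) = -169/13 = -169*1/13 = -13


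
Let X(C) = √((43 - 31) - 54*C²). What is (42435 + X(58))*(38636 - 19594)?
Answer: 808047270 + 38084*I*√45411 ≈ 8.0805e+8 + 8.1156e+6*I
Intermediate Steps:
X(C) = √(12 - 54*C²)
(42435 + X(58))*(38636 - 19594) = (42435 + √(12 - 54*58²))*(38636 - 19594) = (42435 + √(12 - 54*3364))*19042 = (42435 + √(12 - 181656))*19042 = (42435 + √(-181644))*19042 = (42435 + 2*I*√45411)*19042 = 808047270 + 38084*I*√45411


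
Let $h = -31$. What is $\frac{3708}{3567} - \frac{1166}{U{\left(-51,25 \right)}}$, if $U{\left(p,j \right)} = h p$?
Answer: $\frac{567742}{1879809} \approx 0.30202$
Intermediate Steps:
$U{\left(p,j \right)} = - 31 p$
$\frac{3708}{3567} - \frac{1166}{U{\left(-51,25 \right)}} = \frac{3708}{3567} - \frac{1166}{\left(-31\right) \left(-51\right)} = 3708 \cdot \frac{1}{3567} - \frac{1166}{1581} = \frac{1236}{1189} - \frac{1166}{1581} = \frac{567742}{1879809}$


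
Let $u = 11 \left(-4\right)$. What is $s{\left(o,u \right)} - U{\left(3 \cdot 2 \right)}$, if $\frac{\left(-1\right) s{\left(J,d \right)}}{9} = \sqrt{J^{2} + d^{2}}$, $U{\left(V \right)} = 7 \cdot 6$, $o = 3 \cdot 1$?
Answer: $-42 - 9 \sqrt{1945} \approx -438.92$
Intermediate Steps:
$u = -44$
$o = 3$
$U{\left(V \right)} = 42$
$s{\left(J,d \right)} = - 9 \sqrt{J^{2} + d^{2}}$
$s{\left(o,u \right)} - U{\left(3 \cdot 2 \right)} = - 9 \sqrt{3^{2} + \left(-44\right)^{2}} - 42 = - 9 \sqrt{9 + 1936} - 42 = - 9 \sqrt{1945} - 42 = -42 - 9 \sqrt{1945}$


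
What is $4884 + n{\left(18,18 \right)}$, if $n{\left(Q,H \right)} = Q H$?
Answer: $5208$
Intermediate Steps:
$n{\left(Q,H \right)} = H Q$
$4884 + n{\left(18,18 \right)} = 4884 + 18 \cdot 18 = 4884 + 324 = 5208$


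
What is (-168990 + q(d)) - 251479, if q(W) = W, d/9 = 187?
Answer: -418786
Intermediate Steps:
d = 1683 (d = 9*187 = 1683)
(-168990 + q(d)) - 251479 = (-168990 + 1683) - 251479 = -167307 - 251479 = -418786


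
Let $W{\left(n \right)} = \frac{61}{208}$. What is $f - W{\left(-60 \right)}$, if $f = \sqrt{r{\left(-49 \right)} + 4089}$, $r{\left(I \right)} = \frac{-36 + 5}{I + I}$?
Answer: $- \frac{61}{208} + \frac{\sqrt{801506}}{14} \approx 63.654$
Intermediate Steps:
$r{\left(I \right)} = - \frac{31}{2 I}$
$W{\left(n \right)} = \frac{61}{208}$ ($W{\left(n \right)} = 61 \cdot \frac{1}{208} = \frac{61}{208}$)
$f = \frac{\sqrt{801506}}{14}$ ($f = \sqrt{- \frac{31}{2 \left(-49\right)} + 4089} = \sqrt{\left(- \frac{31}{2}\right) \left(- \frac{1}{49}\right) + 4089} = \sqrt{\frac{31}{98} + 4089} = \sqrt{\frac{400753}{98}} = \frac{\sqrt{801506}}{14} \approx 63.948$)
$f - W{\left(-60 \right)} = \frac{\sqrt{801506}}{14} - \frac{61}{208} = - \frac{61}{208} + \frac{\sqrt{801506}}{14}$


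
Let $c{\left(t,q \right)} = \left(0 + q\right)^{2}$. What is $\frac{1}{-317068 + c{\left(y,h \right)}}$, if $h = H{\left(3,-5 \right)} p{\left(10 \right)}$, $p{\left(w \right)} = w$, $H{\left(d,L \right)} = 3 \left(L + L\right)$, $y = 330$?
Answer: $- \frac{1}{227068} \approx -4.404 \cdot 10^{-6}$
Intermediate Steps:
$H{\left(d,L \right)} = 6 L$ ($H{\left(d,L \right)} = 3 \cdot 2 L = 6 L$)
$h = -300$ ($h = 6 \left(-5\right) 10 = \left(-30\right) 10 = -300$)
$c{\left(t,q \right)} = q^{2}$
$\frac{1}{-317068 + c{\left(y,h \right)}} = \frac{1}{-317068 + \left(-300\right)^{2}} = \frac{1}{-317068 + 90000} = \frac{1}{-227068} = - \frac{1}{227068}$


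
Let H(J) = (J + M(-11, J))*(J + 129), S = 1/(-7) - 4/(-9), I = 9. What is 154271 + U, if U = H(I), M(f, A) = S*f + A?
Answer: 3282241/21 ≈ 1.5630e+5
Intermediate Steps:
S = 19/63 (S = 1*(-1/7) - 4*(-1/9) = -1/7 + 4/9 = 19/63 ≈ 0.30159)
M(f, A) = A + 19*f/63 (M(f, A) = 19*f/63 + A = A + 19*f/63)
H(J) = (129 + J)*(-209/63 + 2*J) (H(J) = (J + (J + (19/63)*(-11)))*(J + 129) = (J + (J - 209/63))*(129 + J) = (J + (-209/63 + J))*(129 + J) = (-209/63 + 2*J)*(129 + J) = (129 + J)*(-209/63 + 2*J))
U = 42550/21 (U = -8987/21 + 2*9**2 + (16045/63)*9 = -8987/21 + 2*81 + 16045/7 = -8987/21 + 162 + 16045/7 = 42550/21 ≈ 2026.2)
154271 + U = 154271 + 42550/21 = 3282241/21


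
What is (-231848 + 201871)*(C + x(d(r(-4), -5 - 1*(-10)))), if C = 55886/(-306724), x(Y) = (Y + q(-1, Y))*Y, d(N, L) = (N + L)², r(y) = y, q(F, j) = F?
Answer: 837647311/153362 ≈ 5461.9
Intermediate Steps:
d(N, L) = (L + N)²
x(Y) = Y*(-1 + Y) (x(Y) = (Y - 1)*Y = (-1 + Y)*Y = Y*(-1 + Y))
C = -27943/153362 (C = 55886*(-1/306724) = -27943/153362 ≈ -0.18220)
(-231848 + 201871)*(C + x(d(r(-4), -5 - 1*(-10)))) = (-231848 + 201871)*(-27943/153362 + ((-5 - 1*(-10)) - 4)²*(-1 + ((-5 - 1*(-10)) - 4)²)) = -29977*(-27943/153362 + ((-5 + 10) - 4)²*(-1 + ((-5 + 10) - 4)²)) = -29977*(-27943/153362 + (5 - 4)²*(-1 + (5 - 4)²)) = -29977*(-27943/153362 + 1²*(-1 + 1²)) = -29977*(-27943/153362 + 1*(-1 + 1)) = -29977*(-27943/153362 + 1*0) = -29977*(-27943/153362 + 0) = -29977*(-27943/153362) = 837647311/153362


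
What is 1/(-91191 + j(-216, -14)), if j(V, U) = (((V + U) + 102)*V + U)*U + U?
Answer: -1/478081 ≈ -2.0917e-6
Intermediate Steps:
j(V, U) = U + U*(U + V*(102 + U + V)) (j(V, U) = (((U + V) + 102)*V + U)*U + U = ((102 + U + V)*V + U)*U + U = (V*(102 + U + V) + U)*U + U = (U + V*(102 + U + V))*U + U = U*(U + V*(102 + U + V)) + U = U + U*(U + V*(102 + U + V)))
1/(-91191 + j(-216, -14)) = 1/(-91191 - 14*(1 - 14 + (-216)**2 + 102*(-216) - 14*(-216))) = 1/(-91191 - 14*(1 - 14 + 46656 - 22032 + 3024)) = 1/(-91191 - 14*27635) = 1/(-91191 - 386890) = 1/(-478081) = -1/478081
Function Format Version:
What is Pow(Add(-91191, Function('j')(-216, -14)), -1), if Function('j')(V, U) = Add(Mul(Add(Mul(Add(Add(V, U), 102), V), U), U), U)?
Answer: Rational(-1, 478081) ≈ -2.0917e-6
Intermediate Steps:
Function('j')(V, U) = Add(U, Mul(U, Add(U, Mul(V, Add(102, U, V))))) (Function('j')(V, U) = Add(Mul(Add(Mul(Add(Add(U, V), 102), V), U), U), U) = Add(Mul(Add(Mul(Add(102, U, V), V), U), U), U) = Add(Mul(Add(Mul(V, Add(102, U, V)), U), U), U) = Add(Mul(Add(U, Mul(V, Add(102, U, V))), U), U) = Add(Mul(U, Add(U, Mul(V, Add(102, U, V)))), U) = Add(U, Mul(U, Add(U, Mul(V, Add(102, U, V))))))
Pow(Add(-91191, Function('j')(-216, -14)), -1) = Pow(Add(-91191, Mul(-14, Add(1, -14, Pow(-216, 2), Mul(102, -216), Mul(-14, -216)))), -1) = Pow(Add(-91191, Mul(-14, Add(1, -14, 46656, -22032, 3024))), -1) = Pow(Add(-91191, Mul(-14, 27635)), -1) = Pow(Add(-91191, -386890), -1) = Pow(-478081, -1) = Rational(-1, 478081)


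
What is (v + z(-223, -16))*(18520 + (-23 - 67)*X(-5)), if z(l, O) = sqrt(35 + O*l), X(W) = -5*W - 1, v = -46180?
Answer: -755504800 + 16360*sqrt(3603) ≈ -7.5452e+8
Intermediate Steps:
X(W) = -1 - 5*W
(v + z(-223, -16))*(18520 + (-23 - 67)*X(-5)) = (-46180 + sqrt(35 - 16*(-223)))*(18520 + (-23 - 67)*(-1 - 5*(-5))) = (-46180 + sqrt(35 + 3568))*(18520 - 90*(-1 + 25)) = (-46180 + sqrt(3603))*(18520 - 90*24) = (-46180 + sqrt(3603))*(18520 - 2160) = (-46180 + sqrt(3603))*16360 = -755504800 + 16360*sqrt(3603)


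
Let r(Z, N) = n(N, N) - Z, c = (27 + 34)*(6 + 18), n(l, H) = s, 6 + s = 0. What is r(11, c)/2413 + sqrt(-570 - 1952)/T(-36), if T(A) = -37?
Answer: -17/2413 - I*sqrt(2522)/37 ≈ -0.0070452 - 1.3573*I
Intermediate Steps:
s = -6 (s = -6 + 0 = -6)
n(l, H) = -6
c = 1464 (c = 61*24 = 1464)
r(Z, N) = -6 - Z
r(11, c)/2413 + sqrt(-570 - 1952)/T(-36) = (-6 - 1*11)/2413 + sqrt(-570 - 1952)/(-37) = (-6 - 11)*(1/2413) + sqrt(-2522)*(-1/37) = -17*1/2413 + (I*sqrt(2522))*(-1/37) = -17/2413 - I*sqrt(2522)/37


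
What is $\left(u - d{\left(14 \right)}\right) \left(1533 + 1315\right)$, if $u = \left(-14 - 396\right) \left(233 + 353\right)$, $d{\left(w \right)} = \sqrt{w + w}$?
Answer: $-684260480 - 5696 \sqrt{7} \approx -6.8428 \cdot 10^{8}$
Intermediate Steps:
$d{\left(w \right)} = \sqrt{2} \sqrt{w}$ ($d{\left(w \right)} = \sqrt{2 w} = \sqrt{2} \sqrt{w}$)
$u = -240260$ ($u = \left(-410\right) 586 = -240260$)
$\left(u - d{\left(14 \right)}\right) \left(1533 + 1315\right) = \left(-240260 - \sqrt{2} \sqrt{14}\right) \left(1533 + 1315\right) = \left(-240260 - 2 \sqrt{7}\right) 2848 = -684260480 - 5696 \sqrt{7}$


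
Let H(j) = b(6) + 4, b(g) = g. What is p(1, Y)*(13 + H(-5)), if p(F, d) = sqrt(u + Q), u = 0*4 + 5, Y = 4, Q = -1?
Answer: 46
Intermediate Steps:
u = 5 (u = 0 + 5 = 5)
p(F, d) = 2 (p(F, d) = sqrt(5 - 1) = sqrt(4) = 2)
H(j) = 10 (H(j) = 6 + 4 = 10)
p(1, Y)*(13 + H(-5)) = 2*(13 + 10) = 2*23 = 46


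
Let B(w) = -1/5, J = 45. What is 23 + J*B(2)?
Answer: 14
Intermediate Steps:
B(w) = -⅕ (B(w) = -1*⅕ = -⅕)
23 + J*B(2) = 23 + 45*(-⅕) = 23 - 9 = 14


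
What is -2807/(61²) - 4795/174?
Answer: -18330613/647454 ≈ -28.312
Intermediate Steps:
-2807/(61²) - 4795/174 = -2807/3721 - 4795*1/174 = -2807*1/3721 - 4795/174 = -2807/3721 - 4795/174 = -18330613/647454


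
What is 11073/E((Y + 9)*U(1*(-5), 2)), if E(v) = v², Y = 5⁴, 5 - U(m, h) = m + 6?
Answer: 11073/6431296 ≈ 0.0017217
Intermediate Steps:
U(m, h) = -1 - m (U(m, h) = 5 - (m + 6) = 5 - (6 + m) = 5 + (-6 - m) = -1 - m)
Y = 625
11073/E((Y + 9)*U(1*(-5), 2)) = 11073/(((625 + 9)*(-1 - (-5)))²) = 11073/((634*(-1 - 1*(-5)))²) = 11073/((634*(-1 + 5))²) = 11073/((634*4)²) = 11073/(2536²) = 11073/6431296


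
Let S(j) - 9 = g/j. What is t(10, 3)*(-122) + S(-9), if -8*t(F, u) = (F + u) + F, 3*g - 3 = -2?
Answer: 38849/108 ≈ 359.71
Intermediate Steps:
g = 1/3 (g = 1 + (1/3)*(-2) = 1 - 2/3 = 1/3 ≈ 0.33333)
S(j) = 9 + 1/(3*j)
t(F, u) = -F/4 - u/8 (t(F, u) = -((F + u) + F)/8 = -(u + 2*F)/8 = -F/4 - u/8)
t(10, 3)*(-122) + S(-9) = (-1/4*10 - 1/8*3)*(-122) + (9 + (1/3)/(-9)) = (-5/2 - 3/8)*(-122) + (9 + (1/3)*(-1/9)) = -23/8*(-122) + (9 - 1/27) = 1403/4 + 242/27 = 38849/108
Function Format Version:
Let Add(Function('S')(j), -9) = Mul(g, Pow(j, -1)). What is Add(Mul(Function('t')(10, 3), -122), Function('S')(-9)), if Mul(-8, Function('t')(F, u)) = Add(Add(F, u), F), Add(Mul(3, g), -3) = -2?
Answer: Rational(38849, 108) ≈ 359.71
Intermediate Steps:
g = Rational(1, 3) (g = Add(1, Mul(Rational(1, 3), -2)) = Add(1, Rational(-2, 3)) = Rational(1, 3) ≈ 0.33333)
Function('S')(j) = Add(9, Mul(Rational(1, 3), Pow(j, -1)))
Function('t')(F, u) = Add(Mul(Rational(-1, 4), F), Mul(Rational(-1, 8), u)) (Function('t')(F, u) = Mul(Rational(-1, 8), Add(Add(F, u), F)) = Mul(Rational(-1, 8), Add(u, Mul(2, F))) = Add(Mul(Rational(-1, 4), F), Mul(Rational(-1, 8), u)))
Add(Mul(Function('t')(10, 3), -122), Function('S')(-9)) = Add(Mul(Add(Mul(Rational(-1, 4), 10), Mul(Rational(-1, 8), 3)), -122), Add(9, Mul(Rational(1, 3), Pow(-9, -1)))) = Add(Mul(Add(Rational(-5, 2), Rational(-3, 8)), -122), Add(9, Mul(Rational(1, 3), Rational(-1, 9)))) = Add(Mul(Rational(-23, 8), -122), Add(9, Rational(-1, 27))) = Add(Rational(1403, 4), Rational(242, 27)) = Rational(38849, 108)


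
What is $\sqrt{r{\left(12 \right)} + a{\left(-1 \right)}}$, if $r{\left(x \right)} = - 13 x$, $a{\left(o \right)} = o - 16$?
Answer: $i \sqrt{173} \approx 13.153 i$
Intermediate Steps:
$a{\left(o \right)} = -16 + o$ ($a{\left(o \right)} = o - 16 = -16 + o$)
$\sqrt{r{\left(12 \right)} + a{\left(-1 \right)}} = \sqrt{\left(-13\right) 12 - 17} = \sqrt{-156 - 17} = \sqrt{-173} = i \sqrt{173}$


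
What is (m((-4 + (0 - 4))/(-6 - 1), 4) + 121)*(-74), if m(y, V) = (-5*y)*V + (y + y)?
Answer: -52022/7 ≈ -7431.7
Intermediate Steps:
m(y, V) = 2*y - 5*V*y (m(y, V) = -5*V*y + 2*y = 2*y - 5*V*y)
(m((-4 + (0 - 4))/(-6 - 1), 4) + 121)*(-74) = (((-4 + (0 - 4))/(-6 - 1))*(2 - 5*4) + 121)*(-74) = (((-4 - 4)/(-7))*(2 - 20) + 121)*(-74) = (-8*(-⅐)*(-18) + 121)*(-74) = ((8/7)*(-18) + 121)*(-74) = (-144/7 + 121)*(-74) = (703/7)*(-74) = -52022/7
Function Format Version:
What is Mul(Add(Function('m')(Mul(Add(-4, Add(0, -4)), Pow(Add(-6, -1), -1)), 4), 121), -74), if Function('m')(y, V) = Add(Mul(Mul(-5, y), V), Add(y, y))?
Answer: Rational(-52022, 7) ≈ -7431.7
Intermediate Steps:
Function('m')(y, V) = Add(Mul(2, y), Mul(-5, V, y)) (Function('m')(y, V) = Add(Mul(-5, V, y), Mul(2, y)) = Add(Mul(2, y), Mul(-5, V, y)))
Mul(Add(Function('m')(Mul(Add(-4, Add(0, -4)), Pow(Add(-6, -1), -1)), 4), 121), -74) = Mul(Add(Mul(Mul(Add(-4, Add(0, -4)), Pow(Add(-6, -1), -1)), Add(2, Mul(-5, 4))), 121), -74) = Mul(Add(Mul(Mul(Add(-4, -4), Pow(-7, -1)), Add(2, -20)), 121), -74) = Mul(Add(Mul(Mul(-8, Rational(-1, 7)), -18), 121), -74) = Mul(Add(Mul(Rational(8, 7), -18), 121), -74) = Mul(Add(Rational(-144, 7), 121), -74) = Mul(Rational(703, 7), -74) = Rational(-52022, 7)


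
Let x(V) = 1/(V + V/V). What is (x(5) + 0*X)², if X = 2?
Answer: 1/36 ≈ 0.027778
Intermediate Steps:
x(V) = 1/(1 + V) (x(V) = 1/(V + 1) = 1/(1 + V))
(x(5) + 0*X)² = (1/(1 + 5) + 0*2)² = (1/6 + 0)² = (⅙ + 0)² = (⅙)² = 1/36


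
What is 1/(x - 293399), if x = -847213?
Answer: -1/1140612 ≈ -8.7672e-7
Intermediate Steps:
1/(x - 293399) = 1/(-847213 - 293399) = 1/(-1140612) = -1/1140612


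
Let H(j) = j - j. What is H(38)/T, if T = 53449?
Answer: 0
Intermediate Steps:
H(j) = 0
H(38)/T = 0/53449 = 0*(1/53449) = 0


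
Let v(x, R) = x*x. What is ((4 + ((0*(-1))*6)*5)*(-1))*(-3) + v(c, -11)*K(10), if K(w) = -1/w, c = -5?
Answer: 19/2 ≈ 9.5000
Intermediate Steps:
v(x, R) = x²
((4 + ((0*(-1))*6)*5)*(-1))*(-3) + v(c, -11)*K(10) = ((4 + ((0*(-1))*6)*5)*(-1))*(-3) + (-5)²*(-1/10) = ((4 + (0*6)*5)*(-1))*(-3) + 25*(-1*⅒) = ((4 + 0*5)*(-1))*(-3) + 25*(-⅒) = ((4 + 0)*(-1))*(-3) - 5/2 = (4*(-1))*(-3) - 5/2 = -4*(-3) - 5/2 = 12 - 5/2 = 19/2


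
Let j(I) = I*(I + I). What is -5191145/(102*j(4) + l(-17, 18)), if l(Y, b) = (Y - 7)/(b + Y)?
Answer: -1038229/648 ≈ -1602.2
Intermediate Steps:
l(Y, b) = (-7 + Y)/(Y + b)
j(I) = 2*I² (j(I) = I*(2*I) = 2*I²)
-5191145/(102*j(4) + l(-17, 18)) = -5191145/(102*(2*4²) + (-7 - 17)/(-17 + 18)) = -5191145/(102*(2*16) - 24/1) = -5191145/(102*32 + 1*(-24)) = -5191145/(3264 - 24) = -5191145/3240 = -5191145*1/3240 = -1038229/648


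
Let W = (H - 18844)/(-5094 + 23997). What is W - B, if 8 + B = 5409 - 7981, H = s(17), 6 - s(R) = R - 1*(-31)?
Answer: 48750854/18903 ≈ 2579.0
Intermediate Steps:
s(R) = -25 - R (s(R) = 6 - (R - 1*(-31)) = 6 - (R + 31) = 6 - (31 + R) = 6 + (-31 - R) = -25 - R)
H = -42 (H = -25 - 1*17 = -25 - 17 = -42)
B = -2580 (B = -8 + (5409 - 7981) = -8 - 2572 = -2580)
W = -18886/18903 (W = (-42 - 18844)/(-5094 + 23997) = -18886/18903 ≈ -0.99910)
W - B = -18886/18903 - 1*(-2580) = -18886/18903 + 2580 = 48750854/18903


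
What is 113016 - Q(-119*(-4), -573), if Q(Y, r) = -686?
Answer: 113702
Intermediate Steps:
113016 - Q(-119*(-4), -573) = 113016 - 1*(-686) = 113016 + 686 = 113702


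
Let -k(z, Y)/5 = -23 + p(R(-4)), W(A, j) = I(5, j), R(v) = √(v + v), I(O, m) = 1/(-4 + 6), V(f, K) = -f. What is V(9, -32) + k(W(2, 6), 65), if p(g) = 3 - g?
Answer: 91 + 10*I*√2 ≈ 91.0 + 14.142*I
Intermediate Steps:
I(O, m) = ½ (I(O, m) = 1/2 = ½)
R(v) = √2*√v (R(v) = √(2*v) = √2*√v)
W(A, j) = ½
k(z, Y) = 100 + 10*I*√2 (k(z, Y) = -5*(-23 + (3 - √2*√(-4))) = -5*(-23 + (3 - √2*2*I)) = -5*(-23 + (3 - 2*I*√2)) = -5*(-20 - 2*I*√2) = 100 + 10*I*√2)
V(9, -32) + k(W(2, 6), 65) = -1*9 + (100 + 10*I*√2) = -9 + (100 + 10*I*√2) = 91 + 10*I*√2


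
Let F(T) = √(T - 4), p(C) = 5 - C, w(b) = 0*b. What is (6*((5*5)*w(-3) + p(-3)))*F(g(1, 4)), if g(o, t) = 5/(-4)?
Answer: 24*I*√21 ≈ 109.98*I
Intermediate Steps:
w(b) = 0
g(o, t) = -5/4 (g(o, t) = 5*(-¼) = -5/4)
F(T) = √(-4 + T)
(6*((5*5)*w(-3) + p(-3)))*F(g(1, 4)) = (6*((5*5)*0 + (5 - 1*(-3))))*√(-4 - 5/4) = (6*(25*0 + (5 + 3)))*√(-21/4) = (6*(0 + 8))*(I*√21/2) = (6*8)*(I*√21/2) = 48*(I*√21/2) = 24*I*√21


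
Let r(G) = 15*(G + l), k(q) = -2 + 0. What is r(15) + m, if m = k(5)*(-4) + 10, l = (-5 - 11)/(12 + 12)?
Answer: 233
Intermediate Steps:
k(q) = -2
l = -2/3 (l = -16/24 = -16*1/24 = -2/3 ≈ -0.66667)
r(G) = -10 + 15*G (r(G) = 15*(G - 2/3) = 15*(-2/3 + G) = -10 + 15*G)
m = 18 (m = -2*(-4) + 10 = 8 + 10 = 18)
r(15) + m = (-10 + 15*15) + 18 = (-10 + 225) + 18 = 215 + 18 = 233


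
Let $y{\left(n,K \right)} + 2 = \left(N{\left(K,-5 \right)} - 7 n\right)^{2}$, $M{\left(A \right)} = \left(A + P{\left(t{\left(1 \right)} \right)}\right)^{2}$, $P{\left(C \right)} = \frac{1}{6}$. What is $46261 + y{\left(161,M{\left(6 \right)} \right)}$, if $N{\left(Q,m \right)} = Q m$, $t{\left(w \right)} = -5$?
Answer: $\frac{2308323553}{1296} \approx 1.7811 \cdot 10^{6}$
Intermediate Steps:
$P{\left(C \right)} = \frac{1}{6}$
$M{\left(A \right)} = \left(\frac{1}{6} + A\right)^{2}$ ($M{\left(A \right)} = \left(A + \frac{1}{6}\right)^{2} = \left(\frac{1}{6} + A\right)^{2}$)
$y{\left(n,K \right)} = -2 + \left(- 7 n - 5 K\right)^{2}$ ($y{\left(n,K \right)} = -2 + \left(K \left(-5\right) - 7 n\right)^{2} = -2 + \left(- 5 K - 7 n\right)^{2} = -2 + \left(- 7 n - 5 K\right)^{2}$)
$46261 + y{\left(161,M{\left(6 \right)} \right)} = 46261 - \left(2 - \left(5 \frac{\left(1 + 6 \cdot 6\right)^{2}}{36} + 7 \cdot 161\right)^{2}\right) = 46261 - \left(2 - \left(5 \frac{\left(1 + 36\right)^{2}}{36} + 1127\right)^{2}\right) = 46261 - \left(2 - \left(5 \frac{37^{2}}{36} + 1127\right)^{2}\right) = 46261 - \left(2 - \left(5 \cdot \frac{1}{36} \cdot 1369 + 1127\right)^{2}\right) = 46261 - \left(2 - \left(5 \cdot \frac{1369}{36} + 1127\right)^{2}\right) = 46261 - \left(2 - \left(\frac{6845}{36} + 1127\right)^{2}\right) = 46261 - \left(2 - \left(\frac{47417}{36}\right)^{2}\right) = 46261 + \left(-2 + \frac{2248371889}{1296}\right) = 46261 + \frac{2248369297}{1296} = \frac{2308323553}{1296}$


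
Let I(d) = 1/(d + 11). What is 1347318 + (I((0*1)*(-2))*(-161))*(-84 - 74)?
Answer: 14845936/11 ≈ 1.3496e+6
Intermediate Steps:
I(d) = 1/(11 + d)
1347318 + (I((0*1)*(-2))*(-161))*(-84 - 74) = 1347318 + (-161/(11 + (0*1)*(-2)))*(-84 - 74) = 1347318 + (-161/(11 + 0*(-2)))*(-158) = 1347318 + (-161/(11 + 0))*(-158) = 1347318 + (-161/11)*(-158) = 1347318 + ((1/11)*(-161))*(-158) = 1347318 - 161/11*(-158) = 1347318 + 25438/11 = 14845936/11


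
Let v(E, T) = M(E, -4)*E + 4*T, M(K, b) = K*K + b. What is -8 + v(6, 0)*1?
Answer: 184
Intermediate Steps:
M(K, b) = b + K² (M(K, b) = K² + b = b + K²)
v(E, T) = 4*T + E*(-4 + E²) (v(E, T) = (-4 + E²)*E + 4*T = E*(-4 + E²) + 4*T = 4*T + E*(-4 + E²))
-8 + v(6, 0)*1 = -8 + (4*0 + 6*(-4 + 6²))*1 = -8 + (0 + 6*(-4 + 36))*1 = -8 + (0 + 6*32)*1 = -8 + (0 + 192)*1 = -8 + 192*1 = -8 + 192 = 184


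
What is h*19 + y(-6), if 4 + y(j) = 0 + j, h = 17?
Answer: 313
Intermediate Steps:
y(j) = -4 + j (y(j) = -4 + (0 + j) = -4 + j)
h*19 + y(-6) = 17*19 + (-4 - 6) = 323 - 10 = 313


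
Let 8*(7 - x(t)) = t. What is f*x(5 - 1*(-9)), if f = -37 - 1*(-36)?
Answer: -21/4 ≈ -5.2500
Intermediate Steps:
x(t) = 7 - t/8
f = -1 (f = -37 + 36 = -1)
f*x(5 - 1*(-9)) = -(7 - (5 - 1*(-9))/8) = -(7 - (5 + 9)/8) = -(7 - 1/8*14) = -(7 - 7/4) = -1*21/4 = -21/4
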